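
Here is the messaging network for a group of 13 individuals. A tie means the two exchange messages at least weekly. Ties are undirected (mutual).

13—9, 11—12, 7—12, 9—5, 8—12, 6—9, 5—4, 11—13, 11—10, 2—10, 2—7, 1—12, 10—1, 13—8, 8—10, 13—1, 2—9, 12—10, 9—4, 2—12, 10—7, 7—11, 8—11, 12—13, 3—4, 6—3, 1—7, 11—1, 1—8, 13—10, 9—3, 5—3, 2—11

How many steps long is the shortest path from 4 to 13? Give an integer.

2

One shortest route is 4 – 9 – 13, which uses 2 edges, and 4 and 13 are not directly tied, so nothing shorter exists. So d(4,13) = 2.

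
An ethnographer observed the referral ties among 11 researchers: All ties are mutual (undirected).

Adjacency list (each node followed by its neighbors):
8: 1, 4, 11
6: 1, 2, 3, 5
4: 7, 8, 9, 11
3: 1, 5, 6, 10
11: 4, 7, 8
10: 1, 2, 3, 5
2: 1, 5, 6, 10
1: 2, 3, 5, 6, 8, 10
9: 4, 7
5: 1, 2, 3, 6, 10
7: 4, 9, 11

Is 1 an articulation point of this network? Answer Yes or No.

Removing 1 leaves {2, 3, 5, 6, and 10} with no path to {4, 7, 8, 9, and 11}, so the network splits into 2 components. 1 is a cut vertex.

Yes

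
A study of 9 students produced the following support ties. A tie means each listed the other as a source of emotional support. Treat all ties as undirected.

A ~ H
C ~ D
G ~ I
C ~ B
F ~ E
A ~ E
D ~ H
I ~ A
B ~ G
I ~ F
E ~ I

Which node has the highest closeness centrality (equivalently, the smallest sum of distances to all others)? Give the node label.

I

Farness (sum of distances to all others) for each node — A:15, B:18, C:20, D:19, E:17, F:20, G:16, H:17, I:14.
The smallest farness is 14, for I, so I has the highest closeness.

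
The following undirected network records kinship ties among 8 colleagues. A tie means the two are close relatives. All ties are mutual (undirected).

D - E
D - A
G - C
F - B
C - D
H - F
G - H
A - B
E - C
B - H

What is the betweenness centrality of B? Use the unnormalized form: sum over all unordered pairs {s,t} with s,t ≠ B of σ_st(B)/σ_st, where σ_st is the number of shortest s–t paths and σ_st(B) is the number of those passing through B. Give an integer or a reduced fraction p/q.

9/2

Pairs whose geodesics pass through B — F–E: 1/2; F–D: 1; F–A: 1; H–D: 1/2; H–A: 1; G–A: 1/2.
All other pairs contribute 0.
Summing the contributions gives betweenness(B) = 9/2.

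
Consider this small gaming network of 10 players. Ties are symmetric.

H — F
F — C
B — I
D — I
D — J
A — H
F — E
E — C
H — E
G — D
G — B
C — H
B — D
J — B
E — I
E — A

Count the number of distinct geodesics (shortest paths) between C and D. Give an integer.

The shortest distance is 3, and the only length-3 path is C–E–I–D. So there is exactly 1 shortest path.

1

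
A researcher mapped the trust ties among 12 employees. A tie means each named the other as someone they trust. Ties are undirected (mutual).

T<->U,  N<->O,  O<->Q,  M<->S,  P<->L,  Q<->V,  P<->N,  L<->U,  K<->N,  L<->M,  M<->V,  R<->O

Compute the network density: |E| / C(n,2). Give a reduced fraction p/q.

2/11

There are 12 edges and 12 nodes, so the maximum possible is C(12,2) = 66.
Density = 12/66 = 2/11.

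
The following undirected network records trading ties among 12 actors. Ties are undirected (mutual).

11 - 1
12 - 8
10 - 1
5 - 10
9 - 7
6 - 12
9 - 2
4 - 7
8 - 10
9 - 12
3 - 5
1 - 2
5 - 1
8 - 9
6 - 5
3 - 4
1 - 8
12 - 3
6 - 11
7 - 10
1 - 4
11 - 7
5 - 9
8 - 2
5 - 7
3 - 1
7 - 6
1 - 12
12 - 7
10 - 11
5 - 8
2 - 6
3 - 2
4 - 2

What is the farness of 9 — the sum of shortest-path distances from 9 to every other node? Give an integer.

Distances from 9: 1:2, 2:1, 3:2, 4:2, 5:1, 6:2, 7:1, 8:1, 10:2, 11:2, 12:1.
Sum = 2 + 1 + 2 + 2 + 1 + 2 + 1 + 1 + 2 + 2 + 1 = 17.

17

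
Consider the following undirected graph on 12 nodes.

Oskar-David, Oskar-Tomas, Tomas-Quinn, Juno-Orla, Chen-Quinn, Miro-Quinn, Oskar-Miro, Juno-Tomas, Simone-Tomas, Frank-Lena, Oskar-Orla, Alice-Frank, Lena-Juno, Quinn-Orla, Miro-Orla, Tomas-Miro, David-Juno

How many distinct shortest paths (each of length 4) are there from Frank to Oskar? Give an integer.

3

The shortest distance is 4. The length-4 paths are: Frank–Lena–Juno–Tomas–Oskar; Frank–Lena–Juno–Orla–Oskar; Frank–Lena–Juno–David–Oskar.
That gives 3 distinct shortest paths.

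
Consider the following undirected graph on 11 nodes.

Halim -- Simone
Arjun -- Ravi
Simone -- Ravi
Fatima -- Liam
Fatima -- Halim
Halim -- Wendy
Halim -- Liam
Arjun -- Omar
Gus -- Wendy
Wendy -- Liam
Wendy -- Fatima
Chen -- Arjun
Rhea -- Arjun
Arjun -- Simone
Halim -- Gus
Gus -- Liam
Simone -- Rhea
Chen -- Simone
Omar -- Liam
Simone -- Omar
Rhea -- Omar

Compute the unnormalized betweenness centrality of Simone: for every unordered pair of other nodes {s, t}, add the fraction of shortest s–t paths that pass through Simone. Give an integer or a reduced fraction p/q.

52/3

Pairs whose geodesics pass through Simone — Omar–Ravi: 1/2; Omar–Chen: 1/2; Omar–Halim: 1/2; Arjun–Fatima: 1/2; Arjun–Halim: 1; Arjun–Wendy: 1/2; Arjun–Gus: 1/2; Ravi–Rhea: 1/2; Ravi–Chen: 1/2; Ravi–Fatima: 1; Ravi–Halim: 1; Ravi–Wendy: 1; Ravi–Liam: 2/3; Ravi–Gus: 1 … (+10 more pairs).
All other pairs contribute 0.
Summing the contributions gives betweenness(Simone) = 52/3.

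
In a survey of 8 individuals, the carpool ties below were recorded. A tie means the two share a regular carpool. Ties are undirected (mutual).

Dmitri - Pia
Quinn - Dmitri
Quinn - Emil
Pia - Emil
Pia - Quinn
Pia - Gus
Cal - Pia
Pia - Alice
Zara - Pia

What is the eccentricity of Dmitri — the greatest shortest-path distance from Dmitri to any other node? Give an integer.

2

Distances from Dmitri: Alice:2, Cal:2, Emil:2, Gus:2, Pia:1, Quinn:1, Zara:2.
The largest is 2 (to Zara, Cal, Emil, Alice, and Gus), so the eccentricity of Dmitri is 2.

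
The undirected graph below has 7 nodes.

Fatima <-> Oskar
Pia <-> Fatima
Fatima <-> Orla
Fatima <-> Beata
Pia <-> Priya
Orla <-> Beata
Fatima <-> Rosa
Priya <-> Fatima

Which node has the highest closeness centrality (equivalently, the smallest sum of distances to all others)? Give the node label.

Fatima

Farness (sum of distances to all others) for each node — Beata:10, Fatima:6, Orla:10, Oskar:11, Pia:10, Priya:10, Rosa:11.
The smallest farness is 6, for Fatima, so Fatima has the highest closeness.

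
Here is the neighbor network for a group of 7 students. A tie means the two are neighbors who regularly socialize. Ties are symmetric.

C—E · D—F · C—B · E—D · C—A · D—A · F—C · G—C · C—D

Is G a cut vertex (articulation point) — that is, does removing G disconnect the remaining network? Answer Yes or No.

Even without G, every remaining node can still reach every other (the residual graph is connected), so G is not a cut vertex.

No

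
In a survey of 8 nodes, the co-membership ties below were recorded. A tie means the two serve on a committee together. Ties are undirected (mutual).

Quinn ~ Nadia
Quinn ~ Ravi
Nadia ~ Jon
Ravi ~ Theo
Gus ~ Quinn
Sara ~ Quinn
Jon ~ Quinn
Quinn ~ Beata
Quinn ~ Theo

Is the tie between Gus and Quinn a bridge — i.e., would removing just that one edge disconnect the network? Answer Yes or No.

Yes

Without the Gus–Quinn edge there is no alternate route between Gus and Quinn, so the network disconnects. It is a bridge.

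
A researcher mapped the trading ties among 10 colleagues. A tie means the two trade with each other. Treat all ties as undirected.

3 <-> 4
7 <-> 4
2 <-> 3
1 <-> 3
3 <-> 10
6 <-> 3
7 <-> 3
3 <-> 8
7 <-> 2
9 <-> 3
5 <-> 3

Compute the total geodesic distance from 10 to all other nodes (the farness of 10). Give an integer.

17

Distances from 10: 1:2, 2:2, 3:1, 4:2, 5:2, 6:2, 7:2, 8:2, 9:2.
Sum = 2 + 2 + 1 + 2 + 2 + 2 + 2 + 2 + 2 = 17.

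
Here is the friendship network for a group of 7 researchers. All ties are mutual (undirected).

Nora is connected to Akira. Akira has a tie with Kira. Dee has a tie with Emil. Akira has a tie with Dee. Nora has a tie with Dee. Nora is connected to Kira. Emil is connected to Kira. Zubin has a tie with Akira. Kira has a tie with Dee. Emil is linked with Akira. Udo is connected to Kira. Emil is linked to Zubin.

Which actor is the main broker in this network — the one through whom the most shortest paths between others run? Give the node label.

Kira

Unnormalized betweenness of each node: Akira:17/6, Dee:1/3, Emil:3/2, Kira:16/3, Nora:0, Udo:0, Zubin:0.
Kira has the largest value, 16/3, making it the main broker — the node through which the most shortest paths run.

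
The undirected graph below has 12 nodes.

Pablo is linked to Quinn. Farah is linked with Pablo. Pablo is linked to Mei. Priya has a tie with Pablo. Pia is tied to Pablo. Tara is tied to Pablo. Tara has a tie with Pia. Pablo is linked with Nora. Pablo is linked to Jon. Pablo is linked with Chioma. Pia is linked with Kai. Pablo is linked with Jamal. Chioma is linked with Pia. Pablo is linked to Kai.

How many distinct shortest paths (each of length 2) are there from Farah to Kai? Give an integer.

1

The shortest distance is 2, and the only length-2 path is Farah–Pablo–Kai. So there is exactly 1 shortest path.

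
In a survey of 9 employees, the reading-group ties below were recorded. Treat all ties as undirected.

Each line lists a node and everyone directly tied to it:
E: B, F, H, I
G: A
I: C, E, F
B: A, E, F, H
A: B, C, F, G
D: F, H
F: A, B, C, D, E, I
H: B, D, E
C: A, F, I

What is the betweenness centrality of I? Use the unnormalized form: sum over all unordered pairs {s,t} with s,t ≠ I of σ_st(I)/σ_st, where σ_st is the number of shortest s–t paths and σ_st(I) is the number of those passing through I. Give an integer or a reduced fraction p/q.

Pairs whose geodesics pass through I — E–C: 1/2; C–H: 1/5.
All other pairs contribute 0.
Summing the contributions gives betweenness(I) = 7/10.

7/10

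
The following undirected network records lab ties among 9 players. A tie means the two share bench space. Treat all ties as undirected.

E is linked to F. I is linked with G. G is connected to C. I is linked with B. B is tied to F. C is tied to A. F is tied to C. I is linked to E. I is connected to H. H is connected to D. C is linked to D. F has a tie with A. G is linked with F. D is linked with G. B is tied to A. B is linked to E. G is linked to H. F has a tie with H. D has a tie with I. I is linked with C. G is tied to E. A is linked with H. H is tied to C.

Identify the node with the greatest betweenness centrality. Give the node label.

I

Unnormalized betweenness of each node: A:2/3, B:31/30, C:17/10, D:0, E:8/15, F:5/2, G:17/10, H:17/10, I:19/6.
I has the largest value, 19/6, making it the main broker — the node through which the most shortest paths run.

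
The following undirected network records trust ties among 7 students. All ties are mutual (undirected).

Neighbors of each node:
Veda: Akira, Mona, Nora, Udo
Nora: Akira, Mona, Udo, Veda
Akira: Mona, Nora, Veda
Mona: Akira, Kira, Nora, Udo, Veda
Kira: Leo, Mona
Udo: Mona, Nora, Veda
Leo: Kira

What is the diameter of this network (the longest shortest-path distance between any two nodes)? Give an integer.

3

Eccentricity of each node (its greatest distance to any other): Akira:3, Kira:2, Leo:3, Mona:2, Nora:3, Udo:3, Veda:3.
The maximum eccentricity is 3, realized for instance by the pair Leo–Veda via Leo – Kira – Mona – Veda. So the diameter is 3.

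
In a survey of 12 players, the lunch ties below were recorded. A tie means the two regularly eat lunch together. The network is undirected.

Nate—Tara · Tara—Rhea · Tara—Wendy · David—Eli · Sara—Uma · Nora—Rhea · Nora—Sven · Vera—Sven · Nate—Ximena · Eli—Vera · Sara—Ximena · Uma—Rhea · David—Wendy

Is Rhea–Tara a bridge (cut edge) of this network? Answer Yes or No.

No

Even without that edge, Rhea still reaches Tara via Rhea – Uma – Sara – Ximena – Nate – Tara, so the network stays connected. Not a bridge.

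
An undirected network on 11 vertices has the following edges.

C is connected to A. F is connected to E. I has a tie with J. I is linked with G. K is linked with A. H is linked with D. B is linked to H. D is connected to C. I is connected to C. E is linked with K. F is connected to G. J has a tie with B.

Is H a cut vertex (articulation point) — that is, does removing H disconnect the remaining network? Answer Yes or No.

Even without H, every remaining node can still reach every other (the residual graph is connected), so H is not a cut vertex.

No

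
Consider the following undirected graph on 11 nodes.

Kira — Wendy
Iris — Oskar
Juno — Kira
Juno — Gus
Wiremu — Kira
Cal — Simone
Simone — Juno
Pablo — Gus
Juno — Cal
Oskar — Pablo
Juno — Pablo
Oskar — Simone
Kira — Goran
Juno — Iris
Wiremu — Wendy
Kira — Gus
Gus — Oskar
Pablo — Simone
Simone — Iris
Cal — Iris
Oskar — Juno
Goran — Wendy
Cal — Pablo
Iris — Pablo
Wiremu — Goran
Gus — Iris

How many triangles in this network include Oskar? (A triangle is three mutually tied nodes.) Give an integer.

Oskar's neighbors: Gus, Iris, Juno, Pablo, and Simone.
Neighbor pairs that are themselves tied: Oskar–Gus–Iris; Oskar–Gus–Juno; Oskar–Gus–Pablo; Oskar–Iris–Juno; Oskar–Iris–Pablo; Oskar–Iris–Simone; Oskar–Juno–Pablo; Oskar–Juno–Simone; Oskar–Pablo–Simone. Each forms one triangle with Oskar, for 9 in total.

9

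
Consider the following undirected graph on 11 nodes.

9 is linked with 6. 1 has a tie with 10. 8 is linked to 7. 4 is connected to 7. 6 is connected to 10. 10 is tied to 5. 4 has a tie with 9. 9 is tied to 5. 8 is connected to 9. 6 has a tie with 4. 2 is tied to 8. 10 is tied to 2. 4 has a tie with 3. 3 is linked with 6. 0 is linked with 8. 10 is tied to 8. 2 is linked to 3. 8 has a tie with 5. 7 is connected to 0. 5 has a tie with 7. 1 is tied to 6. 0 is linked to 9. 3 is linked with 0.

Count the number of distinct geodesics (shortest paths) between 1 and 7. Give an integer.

The shortest distance is 3. The length-3 paths are: 1–6–4–7; 1–10–8–7; 1–10–5–7.
That gives 3 distinct shortest paths.

3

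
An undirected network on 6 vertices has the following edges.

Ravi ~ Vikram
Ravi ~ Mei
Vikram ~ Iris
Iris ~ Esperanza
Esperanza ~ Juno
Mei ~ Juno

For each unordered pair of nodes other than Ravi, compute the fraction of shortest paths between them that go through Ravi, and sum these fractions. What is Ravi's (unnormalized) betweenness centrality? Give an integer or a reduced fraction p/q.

2

Pairs whose geodesics pass through Ravi — Juno–Vikram: 1/2; Mei–Vikram: 1; Mei–Iris: 1/2.
All other pairs contribute 0.
Summing the contributions gives betweenness(Ravi) = 2.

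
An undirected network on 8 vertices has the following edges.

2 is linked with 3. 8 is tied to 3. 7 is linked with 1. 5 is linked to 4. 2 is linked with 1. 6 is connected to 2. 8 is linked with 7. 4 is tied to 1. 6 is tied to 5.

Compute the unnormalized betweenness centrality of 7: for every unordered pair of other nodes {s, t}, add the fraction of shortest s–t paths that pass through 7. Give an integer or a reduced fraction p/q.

Pairs whose geodesics pass through 7 — 8–1: 1; 8–4: 1; 8–5: 1/2.
All other pairs contribute 0.
Summing the contributions gives betweenness(7) = 5/2.

5/2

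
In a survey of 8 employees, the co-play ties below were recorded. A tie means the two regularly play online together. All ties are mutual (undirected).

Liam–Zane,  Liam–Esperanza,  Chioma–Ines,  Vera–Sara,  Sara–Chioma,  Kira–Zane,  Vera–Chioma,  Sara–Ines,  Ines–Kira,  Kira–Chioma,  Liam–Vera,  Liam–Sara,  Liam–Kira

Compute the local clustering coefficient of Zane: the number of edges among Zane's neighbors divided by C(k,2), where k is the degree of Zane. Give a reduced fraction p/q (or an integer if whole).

1

Zane's neighbors: Kira and Liam (k = 2).
Possible neighbor pairs: C(2,2) = 1. Edges among them: Kira–Liam → e = 1.
Clustering(Zane) = 1/1.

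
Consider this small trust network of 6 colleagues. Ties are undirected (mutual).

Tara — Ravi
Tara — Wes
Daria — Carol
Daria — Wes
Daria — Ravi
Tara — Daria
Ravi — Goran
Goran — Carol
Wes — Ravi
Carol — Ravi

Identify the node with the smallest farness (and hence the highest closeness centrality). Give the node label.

Farness (sum of distances to all others) for each node — Carol:7, Daria:6, Goran:8, Ravi:5, Tara:7, Wes:7.
The smallest farness is 5, for Ravi, so Ravi has the highest closeness.

Ravi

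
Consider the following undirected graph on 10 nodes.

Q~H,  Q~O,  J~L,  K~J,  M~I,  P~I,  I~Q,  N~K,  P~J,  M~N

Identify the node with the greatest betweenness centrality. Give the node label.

Unnormalized betweenness of each node: H:0, I:41/2, J:23/2, K:7/2, L:0, M:13/2, N:4, O:0, P:11, Q:15.
I has the largest value, 41/2, making it the main broker — the node through which the most shortest paths run.

I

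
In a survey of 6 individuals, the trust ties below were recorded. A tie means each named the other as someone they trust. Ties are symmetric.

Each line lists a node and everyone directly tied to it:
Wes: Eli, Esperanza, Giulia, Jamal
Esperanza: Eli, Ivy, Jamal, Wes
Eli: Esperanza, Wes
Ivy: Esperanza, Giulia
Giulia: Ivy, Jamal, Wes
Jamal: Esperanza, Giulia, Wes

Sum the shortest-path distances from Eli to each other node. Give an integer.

8

Distances from Eli: Esperanza:1, Giulia:2, Ivy:2, Jamal:2, Wes:1.
Sum = 1 + 2 + 2 + 2 + 1 = 8.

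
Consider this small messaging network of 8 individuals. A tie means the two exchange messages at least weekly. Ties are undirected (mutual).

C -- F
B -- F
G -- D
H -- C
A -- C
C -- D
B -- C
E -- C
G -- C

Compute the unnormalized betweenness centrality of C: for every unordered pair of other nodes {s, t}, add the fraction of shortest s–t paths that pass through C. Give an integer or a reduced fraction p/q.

Pairs whose geodesics pass through C — D–F: 1; D–A: 1; D–E: 1; D–H: 1; D–B: 1; F–A: 1; F–E: 1; F–H: 1; F–G: 1; A–E: 1; A–H: 1; A–B: 1; A–G: 1; E–H: 1 … (+5 more pairs).
All other pairs contribute 0.
Summing the contributions gives betweenness(C) = 19.

19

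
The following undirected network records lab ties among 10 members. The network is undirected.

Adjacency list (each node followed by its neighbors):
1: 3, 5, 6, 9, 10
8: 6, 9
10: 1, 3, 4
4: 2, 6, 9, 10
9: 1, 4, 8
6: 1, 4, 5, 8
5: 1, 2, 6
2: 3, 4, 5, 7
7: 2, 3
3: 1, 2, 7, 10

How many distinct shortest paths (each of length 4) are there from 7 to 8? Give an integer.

The shortest distance is 4. The length-4 paths are: 7–2–5–6–8; 7–3–1–6–8; 7–2–4–6–8; 7–3–1–9–8; 7–2–4–9–8.
That gives 5 distinct shortest paths.

5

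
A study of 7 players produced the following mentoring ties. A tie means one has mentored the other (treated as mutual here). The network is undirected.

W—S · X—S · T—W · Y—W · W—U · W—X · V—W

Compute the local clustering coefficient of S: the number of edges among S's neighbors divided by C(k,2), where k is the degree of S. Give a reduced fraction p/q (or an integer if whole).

S's neighbors: W and X (k = 2).
Possible neighbor pairs: C(2,2) = 1. Edges among them: W–X → e = 1.
Clustering(S) = 1/1.

1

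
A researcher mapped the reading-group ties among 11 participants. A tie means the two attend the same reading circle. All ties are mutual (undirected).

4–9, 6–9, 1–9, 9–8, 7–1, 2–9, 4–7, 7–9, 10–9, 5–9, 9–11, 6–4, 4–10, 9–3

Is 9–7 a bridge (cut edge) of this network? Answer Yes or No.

No

Even without that edge, 9 still reaches 7 via 9 – 4 – 7, so the network stays connected. Not a bridge.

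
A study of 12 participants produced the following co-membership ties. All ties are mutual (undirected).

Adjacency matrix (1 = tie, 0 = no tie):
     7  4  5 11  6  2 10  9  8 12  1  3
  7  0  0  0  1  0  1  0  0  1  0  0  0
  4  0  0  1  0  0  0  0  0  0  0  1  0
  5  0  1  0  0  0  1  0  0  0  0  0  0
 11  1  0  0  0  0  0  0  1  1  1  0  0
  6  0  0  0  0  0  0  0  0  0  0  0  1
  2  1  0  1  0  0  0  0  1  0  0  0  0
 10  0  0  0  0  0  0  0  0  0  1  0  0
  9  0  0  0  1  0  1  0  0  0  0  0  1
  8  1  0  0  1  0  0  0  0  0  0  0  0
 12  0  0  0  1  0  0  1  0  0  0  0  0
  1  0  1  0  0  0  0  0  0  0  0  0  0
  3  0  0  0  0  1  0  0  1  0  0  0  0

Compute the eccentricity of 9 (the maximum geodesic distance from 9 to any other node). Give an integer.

4

Distances from 9: 1:4, 2:1, 3:1, 4:3, 5:2, 6:2, 7:2, 8:2, 10:3, 11:1, 12:2.
The largest is 4 (to 1), so the eccentricity of 9 is 4.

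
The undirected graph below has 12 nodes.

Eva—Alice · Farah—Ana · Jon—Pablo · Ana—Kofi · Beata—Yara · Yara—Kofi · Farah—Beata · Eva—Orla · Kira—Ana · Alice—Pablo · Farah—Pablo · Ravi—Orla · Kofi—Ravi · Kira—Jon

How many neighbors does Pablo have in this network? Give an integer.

Pablo is directly tied to Alice, Farah, and Jon. That is 3 neighbors, so the degree of Pablo is 3.

3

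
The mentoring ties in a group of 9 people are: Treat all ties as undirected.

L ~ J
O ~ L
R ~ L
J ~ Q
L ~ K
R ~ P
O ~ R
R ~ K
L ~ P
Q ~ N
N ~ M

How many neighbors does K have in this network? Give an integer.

2

K is directly tied to L and R. That is 2 neighbors, so the degree of K is 2.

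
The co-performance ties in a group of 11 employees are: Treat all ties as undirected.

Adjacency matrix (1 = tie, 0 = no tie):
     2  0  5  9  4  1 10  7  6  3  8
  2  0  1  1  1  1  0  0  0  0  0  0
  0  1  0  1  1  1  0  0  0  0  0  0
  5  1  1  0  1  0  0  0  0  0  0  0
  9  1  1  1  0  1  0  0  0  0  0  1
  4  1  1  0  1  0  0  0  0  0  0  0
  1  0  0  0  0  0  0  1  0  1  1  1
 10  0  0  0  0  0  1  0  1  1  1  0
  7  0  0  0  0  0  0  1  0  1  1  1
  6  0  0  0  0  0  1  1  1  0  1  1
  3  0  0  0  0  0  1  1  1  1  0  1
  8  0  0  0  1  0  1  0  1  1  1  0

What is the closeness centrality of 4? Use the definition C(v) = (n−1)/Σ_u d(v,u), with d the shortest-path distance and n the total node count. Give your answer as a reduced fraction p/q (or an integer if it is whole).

10/23

Distances from 4: 0:1, 1:3, 2:1, 3:3, 5:2, 6:3, 7:3, 8:2, 9:1, 10:4. Sum = 23.
n = 11, so closeness = 10/23.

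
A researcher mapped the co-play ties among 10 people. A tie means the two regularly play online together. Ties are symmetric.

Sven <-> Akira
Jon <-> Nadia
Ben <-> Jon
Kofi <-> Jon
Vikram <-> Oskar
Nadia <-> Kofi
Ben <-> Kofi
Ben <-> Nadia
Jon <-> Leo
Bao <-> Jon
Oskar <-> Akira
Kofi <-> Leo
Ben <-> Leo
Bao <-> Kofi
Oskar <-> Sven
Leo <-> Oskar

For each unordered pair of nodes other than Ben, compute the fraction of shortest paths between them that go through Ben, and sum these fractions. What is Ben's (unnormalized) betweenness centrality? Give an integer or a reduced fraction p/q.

Pairs whose geodesics pass through Ben — Vikram–Nadia: 1/3; Akira–Nadia: 1/3; Oskar–Nadia: 1/3; Sven–Nadia: 1/3; Nadia–Leo: 1/3.
All other pairs contribute 0.
Summing the contributions gives betweenness(Ben) = 5/3.

5/3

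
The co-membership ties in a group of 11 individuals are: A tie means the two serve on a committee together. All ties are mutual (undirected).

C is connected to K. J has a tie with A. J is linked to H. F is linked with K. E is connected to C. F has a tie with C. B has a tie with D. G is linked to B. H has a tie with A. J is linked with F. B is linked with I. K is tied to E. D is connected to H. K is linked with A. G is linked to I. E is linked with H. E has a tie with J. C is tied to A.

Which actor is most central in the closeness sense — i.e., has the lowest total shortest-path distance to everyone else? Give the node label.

Farness (sum of distances to all others) for each node — A:21, B:26, C:25, D:21, E:21, F:26, G:34, H:18, I:34, J:21, K:25.
The smallest farness is 18, for H, so H has the highest closeness.

H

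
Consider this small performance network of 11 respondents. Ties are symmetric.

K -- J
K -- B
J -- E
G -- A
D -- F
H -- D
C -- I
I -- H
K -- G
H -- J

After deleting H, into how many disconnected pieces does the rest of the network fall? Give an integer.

Without H, the remaining ties split the others into: {A, B, E, G, J, K}; {D, F}; {C, I}.
That's 3 separate components.

3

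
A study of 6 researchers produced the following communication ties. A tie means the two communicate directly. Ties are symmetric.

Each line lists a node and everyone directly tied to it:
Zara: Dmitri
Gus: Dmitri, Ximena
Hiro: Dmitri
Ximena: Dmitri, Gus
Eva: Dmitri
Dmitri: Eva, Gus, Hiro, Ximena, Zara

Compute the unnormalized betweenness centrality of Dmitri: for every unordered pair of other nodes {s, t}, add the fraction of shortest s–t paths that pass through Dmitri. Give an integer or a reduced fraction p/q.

Pairs whose geodesics pass through Dmitri — Eva–Ximena: 1; Eva–Hiro: 1; Eva–Zara: 1; Eva–Gus: 1; Ximena–Hiro: 1; Ximena–Zara: 1; Hiro–Zara: 1; Hiro–Gus: 1; Zara–Gus: 1.
All other pairs contribute 0.
Summing the contributions gives betweenness(Dmitri) = 9.

9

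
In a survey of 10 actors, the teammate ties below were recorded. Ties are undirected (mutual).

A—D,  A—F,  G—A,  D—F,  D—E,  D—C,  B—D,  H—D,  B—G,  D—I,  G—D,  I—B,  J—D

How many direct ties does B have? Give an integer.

B is directly tied to D, G, and I. That is 3 neighbors, so the degree of B is 3.

3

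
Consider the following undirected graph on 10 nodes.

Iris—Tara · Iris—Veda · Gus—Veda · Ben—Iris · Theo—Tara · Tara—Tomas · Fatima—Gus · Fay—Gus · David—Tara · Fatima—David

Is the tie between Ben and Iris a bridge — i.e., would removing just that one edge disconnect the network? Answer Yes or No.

Yes

Without the Ben–Iris edge there is no alternate route between Ben and Iris, so the network disconnects. It is a bridge.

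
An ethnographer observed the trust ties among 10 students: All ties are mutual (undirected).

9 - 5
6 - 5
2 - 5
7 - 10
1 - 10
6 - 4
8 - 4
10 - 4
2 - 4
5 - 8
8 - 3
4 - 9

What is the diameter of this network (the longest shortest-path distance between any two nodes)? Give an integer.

Eccentricity of each node (its greatest distance to any other): 1:4, 2:3, 3:4, 4:2, 5:4, 6:3, 7:4, 8:3, 9:3, 10:3.
The maximum eccentricity is 4, realized for instance by the pair 7–5 via 7 – 10 – 4 – 6 – 5. So the diameter is 4.

4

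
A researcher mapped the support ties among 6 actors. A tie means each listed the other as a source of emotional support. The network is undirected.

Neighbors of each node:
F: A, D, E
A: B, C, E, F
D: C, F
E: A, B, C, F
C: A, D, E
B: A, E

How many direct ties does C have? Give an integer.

C is directly tied to A, D, and E. That is 3 neighbors, so the degree of C is 3.

3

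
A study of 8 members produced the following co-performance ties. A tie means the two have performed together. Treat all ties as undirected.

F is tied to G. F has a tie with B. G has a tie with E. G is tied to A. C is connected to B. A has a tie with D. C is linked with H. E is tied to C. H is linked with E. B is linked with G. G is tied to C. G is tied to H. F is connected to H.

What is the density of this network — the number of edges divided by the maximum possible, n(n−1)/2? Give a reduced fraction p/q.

13/28

There are 13 edges and 8 nodes, so the maximum possible is C(8,2) = 28.
Density = 13/28.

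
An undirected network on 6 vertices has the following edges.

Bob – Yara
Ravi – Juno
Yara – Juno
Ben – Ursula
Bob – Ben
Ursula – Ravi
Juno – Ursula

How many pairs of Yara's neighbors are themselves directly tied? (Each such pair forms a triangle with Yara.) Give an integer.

0

Yara's neighbors are Bob and Juno, but none of them are tied to each other, so no triangle contains Yara.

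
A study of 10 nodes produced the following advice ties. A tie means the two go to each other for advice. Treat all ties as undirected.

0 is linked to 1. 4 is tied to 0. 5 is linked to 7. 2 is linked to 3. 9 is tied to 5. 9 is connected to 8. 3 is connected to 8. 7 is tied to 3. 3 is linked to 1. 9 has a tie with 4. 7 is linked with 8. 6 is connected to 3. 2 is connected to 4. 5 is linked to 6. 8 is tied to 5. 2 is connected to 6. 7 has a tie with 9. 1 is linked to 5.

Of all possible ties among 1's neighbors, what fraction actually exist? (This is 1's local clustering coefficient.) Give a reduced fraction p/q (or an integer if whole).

0

1's neighbors: 0, 3, and 5 (k = 3).
Possible neighbor pairs: C(3,2) = 3. Edges among them: none → e = 0.
Clustering(1) = 0/3 = 0.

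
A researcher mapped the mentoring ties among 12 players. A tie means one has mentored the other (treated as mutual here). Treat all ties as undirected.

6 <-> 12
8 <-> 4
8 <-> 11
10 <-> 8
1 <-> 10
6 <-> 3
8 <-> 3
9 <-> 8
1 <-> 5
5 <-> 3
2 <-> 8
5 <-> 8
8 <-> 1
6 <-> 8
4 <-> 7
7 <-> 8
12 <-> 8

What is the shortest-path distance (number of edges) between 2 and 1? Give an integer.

One shortest route is 2 – 8 – 1, which uses 2 edges, and 2 and 1 are not directly tied, so nothing shorter exists. So d(2,1) = 2.

2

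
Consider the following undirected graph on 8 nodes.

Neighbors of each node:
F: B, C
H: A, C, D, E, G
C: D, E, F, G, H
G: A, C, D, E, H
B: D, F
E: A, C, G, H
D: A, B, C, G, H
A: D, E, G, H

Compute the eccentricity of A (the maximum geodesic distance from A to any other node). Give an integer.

Distances from A: B:2, C:2, D:1, E:1, F:3, G:1, H:1.
The largest is 3 (to F), so the eccentricity of A is 3.

3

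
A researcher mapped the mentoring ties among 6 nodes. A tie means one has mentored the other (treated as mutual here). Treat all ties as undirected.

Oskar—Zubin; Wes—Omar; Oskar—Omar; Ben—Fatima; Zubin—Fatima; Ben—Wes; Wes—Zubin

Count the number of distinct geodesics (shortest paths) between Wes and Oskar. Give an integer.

2

The shortest distance is 2. The length-2 paths are: Wes–Omar–Oskar; Wes–Zubin–Oskar.
That gives 2 distinct shortest paths.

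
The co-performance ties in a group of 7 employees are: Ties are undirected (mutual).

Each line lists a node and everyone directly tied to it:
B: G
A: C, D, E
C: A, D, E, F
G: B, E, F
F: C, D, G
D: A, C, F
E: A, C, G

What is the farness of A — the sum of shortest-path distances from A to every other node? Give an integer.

Distances from A: B:3, C:1, D:1, E:1, F:2, G:2.
Sum = 3 + 1 + 1 + 1 + 2 + 2 = 10.

10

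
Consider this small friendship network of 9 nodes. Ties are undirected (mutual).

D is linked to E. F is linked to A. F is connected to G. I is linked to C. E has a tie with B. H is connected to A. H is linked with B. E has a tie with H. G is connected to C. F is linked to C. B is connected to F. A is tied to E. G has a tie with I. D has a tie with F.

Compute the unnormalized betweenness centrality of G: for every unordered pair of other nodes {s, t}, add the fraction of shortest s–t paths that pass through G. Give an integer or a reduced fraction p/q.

Pairs whose geodesics pass through G — I–A: 1/2; I–H: 2/4; I–F: 1/2; I–E: 3/6; I–D: 1/2; I–B: 1/2.
All other pairs contribute 0.
Summing the contributions gives betweenness(G) = 3.

3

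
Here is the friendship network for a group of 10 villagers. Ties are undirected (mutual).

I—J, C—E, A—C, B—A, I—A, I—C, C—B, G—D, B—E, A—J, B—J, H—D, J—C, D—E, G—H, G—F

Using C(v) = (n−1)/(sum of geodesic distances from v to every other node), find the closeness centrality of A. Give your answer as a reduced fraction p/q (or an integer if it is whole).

Distances from A: B:1, C:1, D:3, E:2, F:5, G:4, H:4, I:1, J:1. Sum = 22.
n = 10, so closeness = 9/22.

9/22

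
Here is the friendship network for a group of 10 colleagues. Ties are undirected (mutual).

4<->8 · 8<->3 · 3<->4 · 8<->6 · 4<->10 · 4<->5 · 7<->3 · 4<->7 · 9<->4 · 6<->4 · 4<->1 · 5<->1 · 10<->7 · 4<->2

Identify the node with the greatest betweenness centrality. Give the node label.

4

Unnormalized betweenness of each node: 1:0, 2:0, 3:1/2, 4:59/2, 5:0, 6:0, 7:1/2, 8:1/2, 9:0, 10:0.
4 has the largest value, 59/2, making it the main broker — the node through which the most shortest paths run.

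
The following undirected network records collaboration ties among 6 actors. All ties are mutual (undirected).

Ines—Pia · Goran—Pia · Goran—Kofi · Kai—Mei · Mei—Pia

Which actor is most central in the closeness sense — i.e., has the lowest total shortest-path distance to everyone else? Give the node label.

Pia

Farness (sum of distances to all others) for each node — Goran:9, Ines:11, Kai:13, Kofi:13, Mei:9, Pia:7.
The smallest farness is 7, for Pia, so Pia has the highest closeness.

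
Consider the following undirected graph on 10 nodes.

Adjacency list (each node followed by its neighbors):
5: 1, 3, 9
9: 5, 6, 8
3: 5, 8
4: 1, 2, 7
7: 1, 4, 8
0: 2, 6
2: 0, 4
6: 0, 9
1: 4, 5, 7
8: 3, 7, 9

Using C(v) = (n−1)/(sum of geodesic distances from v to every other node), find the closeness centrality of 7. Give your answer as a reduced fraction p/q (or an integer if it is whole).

Distances from 7: 0:3, 1:1, 2:2, 3:2, 4:1, 5:2, 6:3, 8:1, 9:2. Sum = 17.
n = 10, so closeness = 9/17.

9/17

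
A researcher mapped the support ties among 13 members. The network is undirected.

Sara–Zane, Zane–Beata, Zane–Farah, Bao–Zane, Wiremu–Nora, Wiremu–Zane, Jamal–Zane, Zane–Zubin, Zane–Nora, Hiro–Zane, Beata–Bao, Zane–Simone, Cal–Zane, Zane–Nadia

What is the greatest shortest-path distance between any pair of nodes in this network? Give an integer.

2

Eccentricity of each node (its greatest distance to any other): Bao:2, Beata:2, Cal:2, Farah:2, Hiro:2, Jamal:2, Nadia:2, Nora:2, Sara:2, Simone:2, Wiremu:2, Zane:1, Zubin:2.
The maximum eccentricity is 2, realized for instance by the pair Farah–Cal via Farah – Zane – Cal. So the diameter is 2.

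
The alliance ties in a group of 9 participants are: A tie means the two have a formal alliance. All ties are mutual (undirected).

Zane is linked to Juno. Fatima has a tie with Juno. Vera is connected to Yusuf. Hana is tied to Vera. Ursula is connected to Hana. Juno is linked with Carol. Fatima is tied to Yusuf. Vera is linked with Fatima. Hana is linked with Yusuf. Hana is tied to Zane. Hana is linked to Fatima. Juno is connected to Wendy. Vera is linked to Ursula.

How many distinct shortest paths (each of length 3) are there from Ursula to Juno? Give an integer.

3

The shortest distance is 3. The length-3 paths are: Ursula–Vera–Fatima–Juno; Ursula–Hana–Fatima–Juno; Ursula–Hana–Zane–Juno.
That gives 3 distinct shortest paths.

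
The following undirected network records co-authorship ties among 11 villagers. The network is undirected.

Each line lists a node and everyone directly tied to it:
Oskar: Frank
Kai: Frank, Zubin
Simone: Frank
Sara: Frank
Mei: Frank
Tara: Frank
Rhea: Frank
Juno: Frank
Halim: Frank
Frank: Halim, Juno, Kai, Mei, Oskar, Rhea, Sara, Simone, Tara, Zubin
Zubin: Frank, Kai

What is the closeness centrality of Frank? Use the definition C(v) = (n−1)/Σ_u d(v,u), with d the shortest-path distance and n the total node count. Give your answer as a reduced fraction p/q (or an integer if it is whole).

Distances from Frank: Halim:1, Juno:1, Kai:1, Mei:1, Oskar:1, Rhea:1, Sara:1, Simone:1, Tara:1, Zubin:1. Sum = 10.
n = 11, so closeness = 10/10 = 1.

1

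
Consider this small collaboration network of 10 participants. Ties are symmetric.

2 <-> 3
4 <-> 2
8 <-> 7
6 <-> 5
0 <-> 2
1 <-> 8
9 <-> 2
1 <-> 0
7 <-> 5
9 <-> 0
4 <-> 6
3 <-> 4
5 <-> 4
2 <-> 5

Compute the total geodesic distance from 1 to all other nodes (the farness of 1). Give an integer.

Distances from 1: 0:1, 2:2, 3:3, 4:3, 5:3, 6:4, 7:2, 8:1, 9:2.
Sum = 1 + 2 + 3 + 3 + 3 + 4 + 2 + 1 + 2 = 21.

21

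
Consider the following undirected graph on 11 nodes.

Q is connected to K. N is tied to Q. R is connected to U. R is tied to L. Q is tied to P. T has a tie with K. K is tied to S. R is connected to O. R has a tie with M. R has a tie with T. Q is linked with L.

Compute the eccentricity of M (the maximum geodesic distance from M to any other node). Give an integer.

Distances from M: K:3, L:2, N:4, O:2, P:4, Q:3, R:1, S:4, T:2, U:2.
The largest is 4 (to S, N, and P), so the eccentricity of M is 4.

4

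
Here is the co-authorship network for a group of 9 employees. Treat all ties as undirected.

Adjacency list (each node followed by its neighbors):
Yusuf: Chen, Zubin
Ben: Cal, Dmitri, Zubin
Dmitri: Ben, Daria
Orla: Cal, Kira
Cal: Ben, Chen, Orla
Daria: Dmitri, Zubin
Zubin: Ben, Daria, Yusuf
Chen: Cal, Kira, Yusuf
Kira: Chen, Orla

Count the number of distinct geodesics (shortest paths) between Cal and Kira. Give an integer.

The shortest distance is 2. The length-2 paths are: Cal–Orla–Kira; Cal–Chen–Kira.
That gives 2 distinct shortest paths.

2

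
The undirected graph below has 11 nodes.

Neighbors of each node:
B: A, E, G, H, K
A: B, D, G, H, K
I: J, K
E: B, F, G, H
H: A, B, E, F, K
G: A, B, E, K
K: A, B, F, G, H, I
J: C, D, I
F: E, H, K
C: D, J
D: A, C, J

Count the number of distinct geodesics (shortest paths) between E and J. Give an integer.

The shortest distance is 4. The length-4 paths are: E–B–A–D–J; E–G–A–D–J; E–H–A–D–J; E–B–K–I–J; E–F–K–I–J; E–G–K–I–J (and 1 more).
That gives 7 distinct shortest paths.

7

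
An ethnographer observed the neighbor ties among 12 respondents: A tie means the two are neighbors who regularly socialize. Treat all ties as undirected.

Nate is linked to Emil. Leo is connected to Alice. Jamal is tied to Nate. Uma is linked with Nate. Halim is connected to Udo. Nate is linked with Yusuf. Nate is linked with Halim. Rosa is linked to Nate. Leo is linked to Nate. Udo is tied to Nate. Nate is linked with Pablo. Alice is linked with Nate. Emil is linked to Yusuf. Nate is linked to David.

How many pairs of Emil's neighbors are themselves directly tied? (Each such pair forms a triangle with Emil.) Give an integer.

Emil's neighbors: Nate and Yusuf.
Neighbor pairs that are themselves tied: Emil–Nate–Yusuf. Each forms one triangle with Emil, for 1 in total.

1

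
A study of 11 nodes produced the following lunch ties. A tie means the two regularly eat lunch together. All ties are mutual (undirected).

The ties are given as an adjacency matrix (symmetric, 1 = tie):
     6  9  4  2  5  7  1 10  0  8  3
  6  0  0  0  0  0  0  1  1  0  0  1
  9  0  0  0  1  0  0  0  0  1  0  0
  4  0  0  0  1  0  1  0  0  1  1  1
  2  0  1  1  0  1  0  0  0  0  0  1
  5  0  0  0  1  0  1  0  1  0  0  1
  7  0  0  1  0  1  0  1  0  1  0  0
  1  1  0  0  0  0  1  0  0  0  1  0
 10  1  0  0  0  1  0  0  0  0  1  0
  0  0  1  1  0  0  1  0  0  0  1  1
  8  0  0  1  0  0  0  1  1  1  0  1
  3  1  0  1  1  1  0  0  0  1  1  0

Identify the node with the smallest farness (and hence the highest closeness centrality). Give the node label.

Farness (sum of distances to all others) for each node — 0:15, 1:19, 2:17, 3:14, 4:15, 5:16, 6:18, 7:16, 8:15, 9:21, 10:18.
The smallest farness is 14, for 3, so 3 has the highest closeness.

3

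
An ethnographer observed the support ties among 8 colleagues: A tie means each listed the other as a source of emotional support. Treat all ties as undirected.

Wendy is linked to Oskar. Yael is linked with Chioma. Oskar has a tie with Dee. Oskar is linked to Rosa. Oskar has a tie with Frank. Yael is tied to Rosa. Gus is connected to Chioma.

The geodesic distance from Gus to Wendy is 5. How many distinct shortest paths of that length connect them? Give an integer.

1

The shortest distance is 5, and the only length-5 path is Gus–Chioma–Yael–Rosa–Oskar–Wendy. So there is exactly 1 shortest path.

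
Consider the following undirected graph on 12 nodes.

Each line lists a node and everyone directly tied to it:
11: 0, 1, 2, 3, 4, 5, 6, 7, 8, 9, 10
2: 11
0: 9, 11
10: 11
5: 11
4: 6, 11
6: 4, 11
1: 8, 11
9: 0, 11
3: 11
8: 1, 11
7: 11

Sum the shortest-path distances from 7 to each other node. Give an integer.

Distances from 7: 0:2, 1:2, 2:2, 3:2, 4:2, 5:2, 6:2, 8:2, 9:2, 10:2, 11:1.
Sum = 2 + 2 + 2 + 2 + 2 + 2 + 2 + 2 + 2 + 2 + 1 = 21.

21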